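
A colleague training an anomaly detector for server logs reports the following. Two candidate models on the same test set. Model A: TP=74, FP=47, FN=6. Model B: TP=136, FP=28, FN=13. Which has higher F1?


Model A: P=74/121=0.6116, R=74/80=0.925, F1=2PR/(P+R)=2TP/(2TP+FP+FN)=148/201=0.7363
Model B: P=136/164=0.8293, R=136/149=0.9128, F1=2PR/(P+R)=2TP/(2TP+FP+FN)=272/313=0.869
0.7363 < 0.869 → Model B

Model B


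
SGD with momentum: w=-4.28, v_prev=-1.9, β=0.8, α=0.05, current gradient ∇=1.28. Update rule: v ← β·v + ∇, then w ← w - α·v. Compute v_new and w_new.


v_new = 0.8·-1.9 + 1.28 = -1.52 + 1.28 = -0.24
w_new = -4.28 - 0.05·-0.24 = -4.28 + 0.012 = -4.268

v_new=-0.24, w_new=-4.268


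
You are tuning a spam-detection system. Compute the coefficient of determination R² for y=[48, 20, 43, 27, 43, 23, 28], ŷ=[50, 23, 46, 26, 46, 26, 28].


ȳ = 33.1429
SS_res = Σ(y-ŷ)² = 41
SS_tot = Σ(y-ȳ)² = 754.86
R² = 1 - SS_res/SS_tot = 1 - 0.0543 = 0.9457

0.9457


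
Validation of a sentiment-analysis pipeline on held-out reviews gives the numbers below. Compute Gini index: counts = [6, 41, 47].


Probabilities: [6/94, 41/94, 47/94] ≈ [0.0638, 0.4362, 0.5]
Σpᵢ² = (36 + 1681 + 2209)/94² = 3926/8836
Gini = 1 - Σpᵢ² = 1 - 3926/8836 = 0.5557

0.5557


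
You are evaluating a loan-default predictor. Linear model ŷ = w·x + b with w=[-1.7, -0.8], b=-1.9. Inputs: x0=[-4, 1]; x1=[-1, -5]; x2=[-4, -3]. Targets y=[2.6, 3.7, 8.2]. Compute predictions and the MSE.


ŷ0 = (-1.7)·(-4) + (-0.8)·(1) - 1.9 = 4.1
ŷ1 = (-1.7)·(-1) + (-0.8)·(-5) - 1.9 = 3.8
ŷ2 = (-1.7)·(-4) + (-0.8)·(-3) - 1.9 = 7.3
errors² = [2.25, 0.01, 0.81]
MSE = 3.0700/3 = 1.0233

1.0233


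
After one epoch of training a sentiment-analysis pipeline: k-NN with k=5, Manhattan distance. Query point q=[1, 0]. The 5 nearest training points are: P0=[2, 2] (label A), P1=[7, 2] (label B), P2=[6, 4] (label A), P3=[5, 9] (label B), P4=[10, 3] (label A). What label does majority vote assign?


d(q,P0) = 3  (label A)
d(q,P1) = 8  (label B)
d(q,P2) = 9  (label A)
d(q,P3) = 13  (label B)
d(q,P4) = 12  (label A)
Votes: A=3, B=2
Majority → A

A


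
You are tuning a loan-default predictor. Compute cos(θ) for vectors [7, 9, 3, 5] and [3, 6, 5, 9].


A·B = 7·3 + 9·6 + 3·5 + 5·9 = 135
‖A‖ = √164 = 12.8062, ‖B‖ = √151 = 12.2882
cos = 135/(√164·√151) = 135/√24764 = 0.8579

0.8579


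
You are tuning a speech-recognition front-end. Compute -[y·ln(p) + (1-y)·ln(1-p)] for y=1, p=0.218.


BCE = -[y·ln(p) + (1-y)·ln(1-p)]
= -1·ln(0.218) - 0
= -ln(0.218) = 1.5233

1.5233


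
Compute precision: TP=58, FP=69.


Precision = TP/(TP+FP)
= 58/(58+69)
= 58/127 = 45.67%

45.67%


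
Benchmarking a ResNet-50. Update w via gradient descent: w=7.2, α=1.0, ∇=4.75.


w_new = w - α·∇
= 7.2 - 1.0·4.75
= 7.2 - 4.75
= 2.45

2.45


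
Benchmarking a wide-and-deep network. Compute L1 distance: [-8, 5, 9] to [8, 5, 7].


d = |-8-8| + |5-5| + |9-7|
  = 16 + 0 + 2
  = 18

18


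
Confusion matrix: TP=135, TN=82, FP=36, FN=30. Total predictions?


Total = TP + TN + FP + FN
= 135 + 82 + 36 + 30
= 283
(Predicted positive: 171, predicted negative: 112)

283


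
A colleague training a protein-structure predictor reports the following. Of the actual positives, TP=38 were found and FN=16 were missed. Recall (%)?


Recall = TP/(TP+FN)
= 38/(38+16)
= 38/54 = 70.37%

70.37%


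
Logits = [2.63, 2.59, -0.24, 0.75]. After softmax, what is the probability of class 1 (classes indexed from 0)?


Exponentials: e^2.63=13.8738, e^2.59=13.3298, e^-0.24=0.7866, e^0.75=2.117
Sum = 30.1072
Softmax = [0.4608, 0.4427, 0.0261, 0.0703]
p[1] = 13.3298/30.1072 = 0.4427

0.4427


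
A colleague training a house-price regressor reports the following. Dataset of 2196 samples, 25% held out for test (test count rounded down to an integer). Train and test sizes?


Test = ⌊2196·25/100⌋ = 549
Train = 2196 - 549 = 1647

Train: 1647, Test: 549


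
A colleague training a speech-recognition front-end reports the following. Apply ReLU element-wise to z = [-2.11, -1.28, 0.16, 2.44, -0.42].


ReLU(-2.11) = max(0, -2.11) = 0.0
ReLU(-1.28) = max(0, -1.28) = 0.0
ReLU(0.16) = max(0, 0.16) = 0.16
ReLU(2.44) = max(0, 2.44) = 2.44
ReLU(-0.42) = max(0, -0.42) = 0.0
result = [0.0, 0.0, 0.16, 2.44, 0.0]

[0.0, 0.0, 0.16, 2.44, 0.0]


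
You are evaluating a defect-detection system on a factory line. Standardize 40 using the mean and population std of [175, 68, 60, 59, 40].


μ = 80.4, σ = 48.1855
z = (40 - 80.4)/48.1855 = -0.8384

-0.8384


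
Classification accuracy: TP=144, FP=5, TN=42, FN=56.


Accuracy = (TP+TN)/(TP+TN+FP+FN)
= (144+42)/(247)
= 186/247 = 75.3%

75.3%


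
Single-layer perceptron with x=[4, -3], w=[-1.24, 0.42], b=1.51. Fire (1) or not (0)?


z = (4)·(-1.24) + (-3)·(0.42) + 1.51
  = -4.71
step(z) = 0 (z<0)

0


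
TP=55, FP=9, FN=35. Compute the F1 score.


Precision = 55/64 = 0.8594
Recall = 55/90 = 0.6111
F1 = 2·P·R/(P+R) = 2·TP/(2·TP+FP+FN) = 110/(110+9+35) = 110/154 = 0.7143

0.7143


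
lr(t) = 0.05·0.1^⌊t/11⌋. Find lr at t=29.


n_drops = ⌊29/11⌋ = 2
lr = 0.05·0.1^2 = 0.05·0.01 = 0.0005

0.0005


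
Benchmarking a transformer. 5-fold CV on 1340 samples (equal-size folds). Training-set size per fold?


Fold size = 1340/5 = 268
Training per fold = 1340 - 268 = 1072

1072


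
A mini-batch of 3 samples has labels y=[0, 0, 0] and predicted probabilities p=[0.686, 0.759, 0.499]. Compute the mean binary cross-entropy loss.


L[0] = -ln(1-0.686) = -ln(0.314) = 1.1584
L[1] = -ln(1-0.759) = -ln(0.241) = 1.423
L[2] = -ln(1-0.499) = -ln(0.501) = 0.6911
mean = (1.1584 + 1.423 + 0.6911)/3 = 1.0908

1.0908


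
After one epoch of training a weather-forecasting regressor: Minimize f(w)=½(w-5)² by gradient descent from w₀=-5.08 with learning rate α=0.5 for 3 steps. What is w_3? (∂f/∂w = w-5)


step 1: grad = -5.08-5 = -10.08; w = -5.08 - 0.5·(-10.08) = -0.04
step 2: grad = -0.04-5 = -5.04; w = -0.04 - 0.5·(-5.04) = 2.48
step 3: grad = 2.48-5 = -2.52; w = 2.48 - 0.5·(-2.52) = 3.74

3.74


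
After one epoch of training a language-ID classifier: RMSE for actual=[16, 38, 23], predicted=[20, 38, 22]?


MSE = 17/3 = 5.6667
RMSE = √(17/3) = 2.3805

2.3805


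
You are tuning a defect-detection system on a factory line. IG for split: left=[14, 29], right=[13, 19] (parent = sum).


Parent = [27, 48], H_parent = 0.9427
H_left = 0.9103 (n=43), H_right = 0.9745 (n=32)
H_children = (43/75)·0.9103 + (32/75)·0.9745 = 0.9377
IG = 0.9427 - 0.9377 = 0.005

0.005


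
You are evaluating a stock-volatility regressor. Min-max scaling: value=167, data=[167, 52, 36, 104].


min=36, max=167
(167-36)/(167-36) = 131/131 = 1.0

1.0


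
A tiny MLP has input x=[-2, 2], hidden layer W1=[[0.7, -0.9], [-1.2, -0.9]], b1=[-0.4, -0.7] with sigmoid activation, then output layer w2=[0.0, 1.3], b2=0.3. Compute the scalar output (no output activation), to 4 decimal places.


z1[0] = (0.7)·(-2) + (-0.9)·(2) - 0.4 = -3.6
z1[1] = (-1.2)·(-2) + (-0.9)·(2) - 0.7 = -0.1
h = sigmoid(z1) = [0.0266, 0.475]
output = (0.0)·(0.0266) + (1.3)·(0.475) + 0.3 = 0.9175

0.9175


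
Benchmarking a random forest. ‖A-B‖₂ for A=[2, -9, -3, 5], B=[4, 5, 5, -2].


d = √((2-4)² + (-9-5)² + (-3-5)² + (5+ 2)²)
  = √(4 + 196 + 64 + 49)
  = √313 = 17.6918

17.6918


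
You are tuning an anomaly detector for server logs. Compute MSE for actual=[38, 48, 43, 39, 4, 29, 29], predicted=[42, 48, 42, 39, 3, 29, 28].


Squared errors: (38-42)²=16, (48-48)²=0, (43-42)²=1, (39-39)²=0, (4-3)²=1, (29-29)²=0, (29-28)²=1
Sum = 19
MSE = 19/7 = 19/7

19/7


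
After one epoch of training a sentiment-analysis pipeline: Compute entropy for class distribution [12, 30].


Probabilities: [12/42, 30/42] ≈ [0.2857, 0.7143]
H = -((12/42)·log₂(12/42) + (30/42)·log₂(30/42))
  = 0.8631 bits

0.8631 bits


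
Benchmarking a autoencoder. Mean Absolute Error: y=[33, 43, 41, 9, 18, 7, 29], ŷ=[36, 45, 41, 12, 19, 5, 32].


Absolute errors: |33-36|=3, |43-45|=2, |41-41|=0, |9-12|=3, |18-19|=1, |7-5|=2, |29-32|=3
Sum = 14
MAE = 14/7 = 2

2


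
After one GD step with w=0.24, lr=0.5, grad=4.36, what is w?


w_new = w - α·∇
= 0.24 - 0.5·4.36
= 0.24 - 2.18
= -1.94

-1.94


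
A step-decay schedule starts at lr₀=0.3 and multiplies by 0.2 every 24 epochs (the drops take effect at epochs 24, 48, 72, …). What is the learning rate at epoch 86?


n_drops = ⌊86/24⌋ = 3
lr = 0.3·0.2^3 = 0.3·0.008 = 0.0024

0.0024


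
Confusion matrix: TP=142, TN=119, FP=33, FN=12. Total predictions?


Total = TP + TN + FP + FN
= 142 + 119 + 33 + 12
= 306
(Predicted positive: 175, predicted negative: 131)

306


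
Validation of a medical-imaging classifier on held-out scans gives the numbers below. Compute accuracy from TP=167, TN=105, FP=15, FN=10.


Accuracy = (TP+TN)/(TP+TN+FP+FN)
= (167+105)/(297)
= 272/297 = 91.58%

91.58%


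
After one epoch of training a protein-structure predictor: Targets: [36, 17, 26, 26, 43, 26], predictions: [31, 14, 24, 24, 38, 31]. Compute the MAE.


Absolute errors: |36-31|=5, |17-14|=3, |26-24|=2, |26-24|=2, |43-38|=5, |26-31|=5
Sum = 22
MAE = 22/6 = 11/3

11/3


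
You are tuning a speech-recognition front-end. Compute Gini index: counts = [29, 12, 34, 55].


Probabilities: [29/130, 12/130, 34/130, 55/130] ≈ [0.2231, 0.0923, 0.2615, 0.4231]
Σpᵢ² = (841 + 144 + 1156 + 3025)/130² = 5166/16900
Gini = 1 - Σpᵢ² = 1 - 5166/16900 = 0.6943

0.6943


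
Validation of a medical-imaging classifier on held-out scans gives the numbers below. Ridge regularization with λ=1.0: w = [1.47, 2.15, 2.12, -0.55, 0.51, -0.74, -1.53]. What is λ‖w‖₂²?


‖w‖₂² = (1.47)² + (2.15)² + (2.12)² + (-0.55)² + (0.51)² + (-0.74)² + (-1.53)²
     = 2.1609 + 4.6225 + 4.4944 + 0.3025 + 0.2601 + 0.5476 + 2.3409
     = 14.7289
λ·‖w‖₂² = 1.0·14.7289 = 14.7289

14.7289


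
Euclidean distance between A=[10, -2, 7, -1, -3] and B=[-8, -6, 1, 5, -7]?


d = √((10+ 8)² + (-2+ 6)² + (7-1)² + (-1-5)² + (-3+ 7)²)
  = √(324 + 16 + 36 + 36 + 16)
  = √428 = 20.6882

20.6882


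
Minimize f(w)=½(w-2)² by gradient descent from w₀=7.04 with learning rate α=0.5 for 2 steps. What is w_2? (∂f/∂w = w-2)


step 1: grad = 7.04-2 = 5.04; w = 7.04 - 0.5·(5.04) = 4.52
step 2: grad = 4.52-2 = 2.52; w = 4.52 - 0.5·(2.52) = 3.26

3.26


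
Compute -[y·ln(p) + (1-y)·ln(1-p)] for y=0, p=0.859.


BCE = -[y·ln(p) + (1-y)·ln(1-p)]
= -0 - 1·ln(1-0.859)
= -ln(0.141) = 1.959

1.959


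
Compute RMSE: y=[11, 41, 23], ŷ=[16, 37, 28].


MSE = 66/3 = 22
RMSE = √(66/3) = 4.6904

4.6904


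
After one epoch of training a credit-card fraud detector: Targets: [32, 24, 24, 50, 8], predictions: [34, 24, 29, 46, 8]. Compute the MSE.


Squared errors: (32-34)²=4, (24-24)²=0, (24-29)²=25, (50-46)²=16, (8-8)²=0
Sum = 45
MSE = 45/5 = 9

9


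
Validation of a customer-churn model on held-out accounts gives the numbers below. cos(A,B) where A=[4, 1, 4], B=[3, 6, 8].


A·B = 4·3 + 1·6 + 4·8 = 50
‖A‖ = √33 = 5.7446, ‖B‖ = √109 = 10.4403
cos = 50/(√33·√109) = 50/√3597 = 0.8337

0.8337


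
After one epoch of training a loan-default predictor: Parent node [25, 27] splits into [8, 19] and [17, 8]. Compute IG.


Parent = [25, 27], H_parent = 0.9989
H_left = 0.8767 (n=27), H_right = 0.9044 (n=25)
H_children = (27/52)·0.8767 + (25/52)·0.9044 = 0.89
IG = 0.9989 - 0.89 = 0.1089

0.1089


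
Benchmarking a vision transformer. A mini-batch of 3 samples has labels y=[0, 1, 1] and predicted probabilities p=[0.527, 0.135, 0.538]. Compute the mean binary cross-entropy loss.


L[0] = -ln(1-0.527) = -ln(0.473) = 0.7487
L[1] = -ln(0.135) = 2.0025
L[2] = -ln(0.538) = 0.6199
mean = (0.7487 + 2.0025 + 0.6199)/3 = 1.1237

1.1237


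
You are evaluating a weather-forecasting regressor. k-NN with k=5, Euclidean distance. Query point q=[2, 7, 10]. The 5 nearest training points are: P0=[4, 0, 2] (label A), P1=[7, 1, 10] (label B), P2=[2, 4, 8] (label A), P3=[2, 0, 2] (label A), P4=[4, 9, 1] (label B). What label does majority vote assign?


d(q,P0) = 10.8167  (label A)
d(q,P1) = 7.8102  (label B)
d(q,P2) = 3.6056  (label A)
d(q,P3) = 10.6301  (label A)
d(q,P4) = 9.434  (label B)
Votes: A=3, B=2
Majority → A

A


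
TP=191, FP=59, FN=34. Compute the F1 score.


Precision = 191/250 = 0.764
Recall = 191/225 = 0.8489
F1 = 2·P·R/(P+R) = 2·TP/(2·TP+FP+FN) = 382/(382+59+34) = 382/475 = 0.8042

0.8042


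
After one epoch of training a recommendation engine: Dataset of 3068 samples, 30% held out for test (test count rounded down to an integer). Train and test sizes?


Test = ⌊3068·30/100⌋ = 920
Train = 3068 - 920 = 2148

Train: 2148, Test: 920


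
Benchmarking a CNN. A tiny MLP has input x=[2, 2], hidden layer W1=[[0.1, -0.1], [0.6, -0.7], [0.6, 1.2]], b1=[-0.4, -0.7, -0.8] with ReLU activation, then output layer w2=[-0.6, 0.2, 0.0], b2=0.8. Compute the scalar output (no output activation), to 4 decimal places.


z1[0] = (0.1)·(2) + (-0.1)·(2) - 0.4 = -0.4
z1[1] = (0.6)·(2) + (-0.7)·(2) - 0.7 = -0.9
z1[2] = (0.6)·(2) + (1.2)·(2) - 0.8 = 2.8
h = ReLU(z1) = [0.0, 0.0, 2.8]
output = (-0.6)·(0.0) + (0.2)·(0.0) + (0.0)·(2.8) + 0.8 = 0.8

0.8


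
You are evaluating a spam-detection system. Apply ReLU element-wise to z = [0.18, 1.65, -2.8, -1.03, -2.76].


ReLU(0.18) = max(0, 0.18) = 0.18
ReLU(1.65) = max(0, 1.65) = 1.65
ReLU(-2.8) = max(0, -2.8) = 0.0
ReLU(-1.03) = max(0, -1.03) = 0.0
ReLU(-2.76) = max(0, -2.76) = 0.0
result = [0.18, 1.65, 0.0, 0.0, 0.0]

[0.18, 1.65, 0.0, 0.0, 0.0]


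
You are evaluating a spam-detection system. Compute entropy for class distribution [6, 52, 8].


Probabilities: [6/66, 52/66, 8/66] ≈ [0.0909, 0.7879, 0.1212]
H = -((6/66)·log₂(6/66) + (52/66)·log₂(52/66) + (8/66)·log₂(8/66))
  = 0.9545 bits

0.9545 bits


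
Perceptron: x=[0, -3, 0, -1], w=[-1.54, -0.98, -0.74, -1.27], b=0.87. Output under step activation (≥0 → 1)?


z = (0)·(-1.54) + (-3)·(-0.98) + (0)·(-0.74) + (-1)·(-1.27) + 0.87
  = 5.08
step(z) = 1 (z≥0)

1


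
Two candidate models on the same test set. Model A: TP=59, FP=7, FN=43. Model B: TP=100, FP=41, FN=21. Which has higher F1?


Model A: P=59/66=0.8939, R=59/102=0.5784, F1=2PR/(P+R)=2TP/(2TP+FP+FN)=118/168=0.7024
Model B: P=100/141=0.7092, R=100/121=0.8264, F1=2PR/(P+R)=2TP/(2TP+FP+FN)=200/262=0.7634
0.7024 < 0.7634 → Model B

Model B


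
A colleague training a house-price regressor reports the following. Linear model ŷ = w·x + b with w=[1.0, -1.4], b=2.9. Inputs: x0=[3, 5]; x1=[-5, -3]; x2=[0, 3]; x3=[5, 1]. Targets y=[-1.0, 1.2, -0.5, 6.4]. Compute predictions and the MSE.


ŷ0 = (1.0)·(3) + (-1.4)·(5) + 2.9 = -1.1
ŷ1 = (1.0)·(-5) + (-1.4)·(-3) + 2.9 = 2.1
ŷ2 = (1.0)·(0) + (-1.4)·(3) + 2.9 = -1.3
ŷ3 = (1.0)·(5) + (-1.4)·(1) + 2.9 = 6.5
errors² = [0.01, 0.81, 0.64, 0.01]
MSE = 1.4700/4 = 0.3675

0.3675


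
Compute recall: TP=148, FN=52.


Recall = TP/(TP+FN)
= 148/(148+52)
= 148/200 = 74.0%

74.0%


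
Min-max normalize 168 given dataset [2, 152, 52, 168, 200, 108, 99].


min=2, max=200
(168-2)/(200-2) = 166/198 = 0.8384

0.8384


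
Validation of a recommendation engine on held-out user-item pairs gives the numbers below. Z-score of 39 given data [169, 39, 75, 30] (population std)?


μ = 78.25, σ = 55.0335
z = (39 - 78.25)/55.0335 = -0.7132

-0.7132


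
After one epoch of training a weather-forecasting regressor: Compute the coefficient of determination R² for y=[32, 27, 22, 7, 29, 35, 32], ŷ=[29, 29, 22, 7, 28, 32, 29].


ȳ = 26.2857
SS_res = Σ(y-ŷ)² = 32
SS_tot = Σ(y-ȳ)² = 539.43
R² = 1 - SS_res/SS_tot = 1 - 0.0593 = 0.9407

0.9407


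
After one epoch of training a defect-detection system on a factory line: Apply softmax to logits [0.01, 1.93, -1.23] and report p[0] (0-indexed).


Exponentials: e^0.01=1.0101, e^1.93=6.8895, e^-1.23=0.2923
Sum = 8.1919
Softmax = [0.1233, 0.841, 0.0357]
p[0] = 1.0101/8.1919 = 0.1233

0.1233


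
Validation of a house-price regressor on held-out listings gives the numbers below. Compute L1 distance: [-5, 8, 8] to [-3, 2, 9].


d = |-5+ 3| + |8-2| + |8-9|
  = 2 + 6 + 1
  = 9

9


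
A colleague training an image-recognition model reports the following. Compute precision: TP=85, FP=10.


Precision = TP/(TP+FP)
= 85/(85+10)
= 85/95 = 89.47%

89.47%


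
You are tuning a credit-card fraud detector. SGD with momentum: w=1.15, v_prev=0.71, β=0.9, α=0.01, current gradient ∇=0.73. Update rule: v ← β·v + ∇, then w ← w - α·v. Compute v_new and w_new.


v_new = 0.9·0.71 + 0.73 = 0.639 + 0.73 = 1.369
w_new = 1.15 - 0.01·1.369 = 1.15 - 0.01369 = 1.13631

v_new=1.369, w_new=1.13631


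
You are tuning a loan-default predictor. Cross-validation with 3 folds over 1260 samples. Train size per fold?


Fold size = 1260/3 = 420
Training per fold = 1260 - 420 = 840

840


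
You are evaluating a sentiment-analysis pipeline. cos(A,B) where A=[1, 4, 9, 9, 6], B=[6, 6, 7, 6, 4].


A·B = 1·6 + 4·6 + 9·7 + 9·6 + 6·4 = 171
‖A‖ = √215 = 14.6629, ‖B‖ = √173 = 13.1529
cos = 171/(√215·√173) = 171/√37195 = 0.8867

0.8867


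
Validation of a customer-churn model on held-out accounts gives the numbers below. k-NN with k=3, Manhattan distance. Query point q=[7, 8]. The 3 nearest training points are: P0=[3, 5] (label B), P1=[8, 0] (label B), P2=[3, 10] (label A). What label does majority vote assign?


d(q,P0) = 7  (label B)
d(q,P1) = 9  (label B)
d(q,P2) = 6  (label A)
Votes: A=1, B=2
Majority → B

B


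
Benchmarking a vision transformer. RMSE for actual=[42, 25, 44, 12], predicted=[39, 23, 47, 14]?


MSE = 26/4 = 6.5
RMSE = √(26/4) = 2.5495

2.5495


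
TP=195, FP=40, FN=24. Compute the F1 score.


Precision = 195/235 = 0.8298
Recall = 195/219 = 0.8904
F1 = 2·P·R/(P+R) = 2·TP/(2·TP+FP+FN) = 390/(390+40+24) = 390/454 = 0.859

0.859


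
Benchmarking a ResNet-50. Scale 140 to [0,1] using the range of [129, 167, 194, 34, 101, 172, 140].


min=34, max=194
(140-34)/(194-34) = 106/160 = 0.6625

0.6625


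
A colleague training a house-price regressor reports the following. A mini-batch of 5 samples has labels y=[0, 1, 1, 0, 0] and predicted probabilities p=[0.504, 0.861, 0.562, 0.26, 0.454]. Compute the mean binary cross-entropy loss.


L[0] = -ln(1-0.504) = -ln(0.496) = 0.7012
L[1] = -ln(0.861) = 0.1497
L[2] = -ln(0.562) = 0.5763
L[3] = -ln(1-0.26) = -ln(0.74) = 0.3011
L[4] = -ln(1-0.454) = -ln(0.546) = 0.6051
mean = (0.7012 + 0.1497 + 0.5763 + 0.3011 + 0.6051)/5 = 0.4667

0.4667


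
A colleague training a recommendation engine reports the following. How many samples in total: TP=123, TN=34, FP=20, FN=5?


Total = TP + TN + FP + FN
= 123 + 34 + 20 + 5
= 182
(Predicted positive: 143, predicted negative: 39)

182


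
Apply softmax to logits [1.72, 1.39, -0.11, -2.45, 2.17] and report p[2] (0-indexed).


Exponentials: e^1.72=5.5845, e^1.39=4.0149, e^-0.11=0.8958, e^-2.45=0.0863, e^2.17=8.7583
Sum = 19.3398
Softmax = [0.2888, 0.2076, 0.0463, 0.0045, 0.4529]
p[2] = 0.8958/19.3398 = 0.0463

0.0463


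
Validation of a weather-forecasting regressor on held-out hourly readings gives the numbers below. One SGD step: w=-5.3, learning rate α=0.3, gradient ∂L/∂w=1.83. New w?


w_new = w - α·∇
= -5.3 - 0.3·1.83
= -5.3 - 0.549
= -5.849

-5.849


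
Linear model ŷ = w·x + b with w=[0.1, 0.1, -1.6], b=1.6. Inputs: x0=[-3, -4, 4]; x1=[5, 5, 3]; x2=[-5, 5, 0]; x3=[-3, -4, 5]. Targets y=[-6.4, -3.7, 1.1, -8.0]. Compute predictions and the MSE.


ŷ0 = (0.1)·(-3) + (0.1)·(-4) + (-1.6)·(4) + 1.6 = -5.5
ŷ1 = (0.1)·(5) + (0.1)·(5) + (-1.6)·(3) + 1.6 = -2.2
ŷ2 = (0.1)·(-5) + (0.1)·(5) + (-1.6)·(0) + 1.6 = 1.6
ŷ3 = (0.1)·(-3) + (0.1)·(-4) + (-1.6)·(5) + 1.6 = -7.1
errors² = [0.81, 2.25, 0.25, 0.81]
MSE = 4.1200/4 = 1.03

1.03


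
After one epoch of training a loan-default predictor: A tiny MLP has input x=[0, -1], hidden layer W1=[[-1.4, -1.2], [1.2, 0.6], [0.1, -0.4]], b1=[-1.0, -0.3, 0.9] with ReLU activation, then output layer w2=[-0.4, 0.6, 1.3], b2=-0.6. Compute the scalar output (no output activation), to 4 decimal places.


z1[0] = (-1.4)·(0) + (-1.2)·(-1) - 1.0 = 0.2
z1[1] = (1.2)·(0) + (0.6)·(-1) - 0.3 = -0.9
z1[2] = (0.1)·(0) + (-0.4)·(-1) + 0.9 = 1.3
h = ReLU(z1) = [0.2, 0.0, 1.3]
output = (-0.4)·(0.2) + (0.6)·(0.0) + (1.3)·(1.3) - 0.6 = 1.01

1.01


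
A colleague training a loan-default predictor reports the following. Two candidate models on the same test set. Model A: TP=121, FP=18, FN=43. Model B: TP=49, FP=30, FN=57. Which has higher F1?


Model A: P=121/139=0.8705, R=121/164=0.7378, F1=2PR/(P+R)=2TP/(2TP+FP+FN)=242/303=0.7987
Model B: P=49/79=0.6203, R=49/106=0.4623, F1=2PR/(P+R)=2TP/(2TP+FP+FN)=98/185=0.5297
0.7987 > 0.5297 → Model A

Model A


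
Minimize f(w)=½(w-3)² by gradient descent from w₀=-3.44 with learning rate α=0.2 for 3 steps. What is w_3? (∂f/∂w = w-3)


step 1: grad = -3.44-3 = -6.44; w = -3.44 - 0.2·(-6.44) = -2.152
step 2: grad = -2.152-3 = -5.152; w = -2.152 - 0.2·(-5.152) = -1.1216
step 3: grad = -1.1216-3 = -4.1216; w = -1.1216 - 0.2·(-4.1216) = -0.29728

-0.29728


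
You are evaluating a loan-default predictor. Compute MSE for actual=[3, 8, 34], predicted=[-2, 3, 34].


Squared errors: (3+ 2)²=25, (8-3)²=25, (34-34)²=0
Sum = 50
MSE = 50/3 = 50/3

50/3


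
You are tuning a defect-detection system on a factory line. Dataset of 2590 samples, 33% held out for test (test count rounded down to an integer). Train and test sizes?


Test = ⌊2590·33/100⌋ = 854
Train = 2590 - 854 = 1736

Train: 1736, Test: 854


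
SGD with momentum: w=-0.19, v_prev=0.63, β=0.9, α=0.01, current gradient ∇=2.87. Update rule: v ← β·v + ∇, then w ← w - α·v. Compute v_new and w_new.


v_new = 0.9·0.63 + 2.87 = 0.567 + 2.87 = 3.437
w_new = -0.19 - 0.01·3.437 = -0.19 - 0.03437 = -0.22437

v_new=3.437, w_new=-0.22437


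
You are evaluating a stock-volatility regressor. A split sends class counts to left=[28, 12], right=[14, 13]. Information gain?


Parent = [42, 25], H_parent = 0.953
H_left = 0.8813 (n=40), H_right = 0.999 (n=27)
H_children = (40/67)·0.8813 + (27/67)·0.999 = 0.9287
IG = 0.953 - 0.9287 = 0.0243

0.0243


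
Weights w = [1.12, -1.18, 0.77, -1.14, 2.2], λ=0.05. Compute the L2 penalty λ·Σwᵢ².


‖w‖₂² = (1.12)² + (-1.18)² + (0.77)² + (-1.14)² + (2.2)²
     = 1.2544 + 1.3924 + 0.5929 + 1.2996 + 4.84
     = 9.3793
λ·‖w‖₂² = 0.05·9.3793 = 0.468965

0.468965


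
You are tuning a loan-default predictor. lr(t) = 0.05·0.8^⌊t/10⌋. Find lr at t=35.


n_drops = ⌊35/10⌋ = 3
lr = 0.05·0.8^3 = 0.05·0.512 = 0.0256

0.0256


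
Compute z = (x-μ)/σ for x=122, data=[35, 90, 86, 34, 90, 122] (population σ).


μ = 76.1667, σ = 31.7617
z = (122 - 76.1667)/31.7617 = 1.443

1.443


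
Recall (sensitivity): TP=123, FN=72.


Recall = TP/(TP+FN)
= 123/(123+72)
= 123/195 = 63.08%

63.08%


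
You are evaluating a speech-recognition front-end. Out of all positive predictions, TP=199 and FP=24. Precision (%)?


Precision = TP/(TP+FP)
= 199/(199+24)
= 199/223 = 89.24%

89.24%


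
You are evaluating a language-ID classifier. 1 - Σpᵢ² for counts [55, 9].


Probabilities: [55/64, 9/64] ≈ [0.8594, 0.1406]
Σpᵢ² = (3025 + 81)/64² = 3106/4096
Gini = 1 - Σpᵢ² = 1 - 3106/4096 = 0.2417

0.2417


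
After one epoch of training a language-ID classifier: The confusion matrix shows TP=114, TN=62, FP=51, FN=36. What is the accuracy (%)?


Accuracy = (TP+TN)/(TP+TN+FP+FN)
= (114+62)/(263)
= 176/263 = 66.92%

66.92%


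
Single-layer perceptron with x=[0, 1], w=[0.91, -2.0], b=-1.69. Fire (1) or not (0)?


z = (0)·(0.91) + (1)·(-2.0) - 1.69
  = -3.69
step(z) = 0 (z<0)

0


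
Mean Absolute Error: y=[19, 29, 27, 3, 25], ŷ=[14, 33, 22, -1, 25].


Absolute errors: |19-14|=5, |29-33|=4, |27-22|=5, |3+ 1|=4, |25-25|=0
Sum = 18
MAE = 18/5 = 18/5

18/5


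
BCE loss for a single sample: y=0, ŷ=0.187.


BCE = -[y·ln(p) + (1-y)·ln(1-p)]
= -0 - 1·ln(1-0.187)
= -ln(0.813) = 0.207

0.207


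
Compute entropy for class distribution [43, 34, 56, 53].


Probabilities: [43/186, 34/186, 56/186, 53/186] ≈ [0.2312, 0.1828, 0.3011, 0.2849]
H = -((43/186)·log₂(43/186) + (34/186)·log₂(34/186) + (56/186)·log₂(56/186) + (53/186)·log₂(53/186))
  = 1.9741 bits

1.9741 bits


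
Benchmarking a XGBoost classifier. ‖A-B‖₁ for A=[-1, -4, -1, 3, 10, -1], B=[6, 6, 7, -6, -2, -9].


d = |-1-6| + |-4-6| + |-1-7| + |3+ 6| + |10+ 2| + |-1+ 9|
  = 7 + 10 + 8 + 9 + 12 + 8
  = 54

54


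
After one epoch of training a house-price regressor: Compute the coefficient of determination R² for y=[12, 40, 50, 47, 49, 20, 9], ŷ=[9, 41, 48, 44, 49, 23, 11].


ȳ = 32.4286
SS_res = Σ(y-ŷ)² = 36
SS_tot = Σ(y-ȳ)² = 1973.71
R² = 1 - SS_res/SS_tot = 1 - 0.0182 = 0.9818

0.9818


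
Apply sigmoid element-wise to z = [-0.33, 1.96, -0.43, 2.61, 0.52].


σ(-0.33) = 1/(1+e^0.33) = 0.4182
σ(1.96) = 1/(1+e^-1.96) = 0.8765
σ(-0.43) = 1/(1+e^0.43) = 0.3941
σ(2.61) = 1/(1+e^-2.61) = 0.9315
σ(0.52) = 1/(1+e^-0.52) = 0.6271
result = [0.4182, 0.8765, 0.3941, 0.9315, 0.6271]

[0.4182, 0.8765, 0.3941, 0.9315, 0.6271]


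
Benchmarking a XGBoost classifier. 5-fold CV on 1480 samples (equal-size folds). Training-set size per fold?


Fold size = 1480/5 = 296
Training per fold = 1480 - 296 = 1184

1184


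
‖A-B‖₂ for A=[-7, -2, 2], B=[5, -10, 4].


d = √((-7-5)² + (-2+ 10)² + (2-4)²)
  = √(144 + 64 + 4)
  = √212 = 14.5602

14.5602


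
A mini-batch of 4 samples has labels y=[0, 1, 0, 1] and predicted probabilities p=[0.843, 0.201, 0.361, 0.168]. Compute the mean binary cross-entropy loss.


L[0] = -ln(1-0.843) = -ln(0.157) = 1.8515
L[1] = -ln(0.201) = 1.6045
L[2] = -ln(1-0.361) = -ln(0.639) = 0.4479
L[3] = -ln(0.168) = 1.7838
mean = (1.8515 + 1.6045 + 0.4479 + 1.7838)/4 = 1.4219

1.4219


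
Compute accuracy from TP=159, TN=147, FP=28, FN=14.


Accuracy = (TP+TN)/(TP+TN+FP+FN)
= (159+147)/(348)
= 306/348 = 87.93%

87.93%


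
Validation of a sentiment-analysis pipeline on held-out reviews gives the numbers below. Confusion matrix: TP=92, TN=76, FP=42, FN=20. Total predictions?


Total = TP + TN + FP + FN
= 92 + 76 + 42 + 20
= 230
(Predicted positive: 134, predicted negative: 96)

230


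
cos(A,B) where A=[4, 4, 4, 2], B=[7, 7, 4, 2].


A·B = 4·7 + 4·7 + 4·4 + 2·2 = 76
‖A‖ = √52 = 7.2111, ‖B‖ = √118 = 10.8628
cos = 76/(√52·√118) = 76/√6136 = 0.9702

0.9702


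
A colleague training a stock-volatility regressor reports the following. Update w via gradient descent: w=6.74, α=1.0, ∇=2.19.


w_new = w - α·∇
= 6.74 - 1.0·2.19
= 6.74 - 2.19
= 4.55

4.55


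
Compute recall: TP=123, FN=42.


Recall = TP/(TP+FN)
= 123/(123+42)
= 123/165 = 74.55%

74.55%


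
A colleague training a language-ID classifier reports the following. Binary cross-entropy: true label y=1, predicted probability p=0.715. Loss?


BCE = -[y·ln(p) + (1-y)·ln(1-p)]
= -1·ln(0.715) - 0
= -ln(0.715) = 0.3355

0.3355


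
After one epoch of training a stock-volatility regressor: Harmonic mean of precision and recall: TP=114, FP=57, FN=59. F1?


Precision = 114/171 = 0.6667
Recall = 114/173 = 0.659
F1 = 2·P·R/(P+R) = 2·TP/(2·TP+FP+FN) = 228/(228+57+59) = 228/344 = 0.6628

0.6628


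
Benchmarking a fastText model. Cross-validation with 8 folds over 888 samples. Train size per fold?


Fold size = 888/8 = 111
Training per fold = 888 - 111 = 777

777


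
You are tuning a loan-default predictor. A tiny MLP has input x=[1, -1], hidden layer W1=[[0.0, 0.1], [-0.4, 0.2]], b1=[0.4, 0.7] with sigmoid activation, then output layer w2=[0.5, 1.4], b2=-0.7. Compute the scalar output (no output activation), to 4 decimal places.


z1[0] = (0.0)·(1) + (0.1)·(-1) + 0.4 = 0.3
z1[1] = (-0.4)·(1) + (0.2)·(-1) + 0.7 = 0.1
h = sigmoid(z1) = [0.5744, 0.525]
output = (0.5)·(0.5744) + (1.4)·(0.525) - 0.7 = 0.3222

0.3222


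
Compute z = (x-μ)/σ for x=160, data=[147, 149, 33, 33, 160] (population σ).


μ = 104.4, σ = 58.4657
z = (160 - 104.4)/58.4657 = 0.951

0.951


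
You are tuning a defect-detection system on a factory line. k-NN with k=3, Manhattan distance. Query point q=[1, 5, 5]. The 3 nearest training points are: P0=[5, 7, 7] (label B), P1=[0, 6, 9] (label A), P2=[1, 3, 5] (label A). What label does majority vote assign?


d(q,P0) = 8  (label B)
d(q,P1) = 6  (label A)
d(q,P2) = 2  (label A)
Votes: A=2, B=1
Majority → A

A


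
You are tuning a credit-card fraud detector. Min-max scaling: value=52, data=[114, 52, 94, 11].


min=11, max=114
(52-11)/(114-11) = 41/103 = 0.3981

0.3981


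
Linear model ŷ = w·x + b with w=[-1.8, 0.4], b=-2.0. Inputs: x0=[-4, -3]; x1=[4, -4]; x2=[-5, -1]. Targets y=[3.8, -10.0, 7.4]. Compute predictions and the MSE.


ŷ0 = (-1.8)·(-4) + (0.4)·(-3) - 2.0 = 4.0
ŷ1 = (-1.8)·(4) + (0.4)·(-4) - 2.0 = -10.8
ŷ2 = (-1.8)·(-5) + (0.4)·(-1) - 2.0 = 6.6
errors² = [0.04, 0.64, 0.64]
MSE = 1.3200/3 = 0.44

0.44


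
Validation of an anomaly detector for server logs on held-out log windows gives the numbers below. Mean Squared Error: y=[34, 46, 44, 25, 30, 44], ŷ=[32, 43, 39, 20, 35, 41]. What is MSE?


Squared errors: (34-32)²=4, (46-43)²=9, (44-39)²=25, (25-20)²=25, (30-35)²=25, (44-41)²=9
Sum = 97
MSE = 97/6 = 97/6

97/6


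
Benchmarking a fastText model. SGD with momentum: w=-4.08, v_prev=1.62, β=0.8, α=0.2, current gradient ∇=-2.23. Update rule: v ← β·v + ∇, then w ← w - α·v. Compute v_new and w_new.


v_new = 0.8·1.62 - 2.23 = 1.296 - 2.23 = -0.934
w_new = -4.08 - 0.2·-0.934 = -4.08 + 0.1868 = -3.8932

v_new=-0.934, w_new=-3.8932


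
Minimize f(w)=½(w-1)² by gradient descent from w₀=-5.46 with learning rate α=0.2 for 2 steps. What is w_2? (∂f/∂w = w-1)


step 1: grad = -5.46-1 = -6.46; w = -5.46 - 0.2·(-6.46) = -4.168
step 2: grad = -4.168-1 = -5.168; w = -4.168 - 0.2·(-5.168) = -3.1344

-3.1344


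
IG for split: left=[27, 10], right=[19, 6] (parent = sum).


Parent = [46, 16], H_parent = 0.8238
H_left = 0.8419 (n=37), H_right = 0.795 (n=25)
H_children = (37/62)·0.8419 + (25/62)·0.795 = 0.823
IG = 0.8238 - 0.823 = 0.0008

0.0008


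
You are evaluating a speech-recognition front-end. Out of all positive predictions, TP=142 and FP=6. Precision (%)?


Precision = TP/(TP+FP)
= 142/(142+6)
= 142/148 = 95.95%

95.95%


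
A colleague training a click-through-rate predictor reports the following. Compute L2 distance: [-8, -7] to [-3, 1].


d = √((-8+ 3)² + (-7-1)²)
  = √(25 + 64)
  = √89 = 9.434

9.434


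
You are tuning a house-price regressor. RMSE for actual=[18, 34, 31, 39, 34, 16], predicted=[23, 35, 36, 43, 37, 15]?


MSE = 77/6 = 12.8333
RMSE = √(77/6) = 3.5824

3.5824


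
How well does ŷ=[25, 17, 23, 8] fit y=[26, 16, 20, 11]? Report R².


ȳ = 18.25
SS_res = Σ(y-ŷ)² = 20
SS_tot = Σ(y-ȳ)² = 120.75
R² = 1 - SS_res/SS_tot = 1 - 0.1656 = 0.8344

0.8344


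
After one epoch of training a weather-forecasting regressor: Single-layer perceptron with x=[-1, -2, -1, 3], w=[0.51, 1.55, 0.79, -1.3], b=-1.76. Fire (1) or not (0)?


z = (-1)·(0.51) + (-2)·(1.55) + (-1)·(0.79) + (3)·(-1.3) - 1.76
  = -10.06
step(z) = 0 (z<0)

0


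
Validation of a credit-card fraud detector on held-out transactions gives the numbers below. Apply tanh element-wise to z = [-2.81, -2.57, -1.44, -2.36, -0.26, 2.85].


tanh(-2.81) = -0.9928
tanh(-2.57) = -0.9884
tanh(-1.44) = -0.8937
tanh(-2.36) = -0.9823
tanh(-0.26) = -0.2543
tanh(2.85) = 0.9933
result = [-0.9928, -0.9884, -0.8937, -0.9823, -0.2543, 0.9933]

[-0.9928, -0.9884, -0.8937, -0.9823, -0.2543, 0.9933]


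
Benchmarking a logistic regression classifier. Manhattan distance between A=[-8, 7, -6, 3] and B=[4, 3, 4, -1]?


d = |-8-4| + |7-3| + |-6-4| + |3+ 1|
  = 12 + 4 + 10 + 4
  = 30

30


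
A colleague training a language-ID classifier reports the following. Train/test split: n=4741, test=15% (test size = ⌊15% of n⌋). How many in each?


Test = ⌊4741·15/100⌋ = 711
Train = 4741 - 711 = 4030

Train: 4030, Test: 711


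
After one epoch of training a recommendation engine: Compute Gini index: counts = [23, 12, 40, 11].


Probabilities: [23/86, 12/86, 40/86, 11/86] ≈ [0.2674, 0.1395, 0.4651, 0.1279]
Σpᵢ² = (529 + 144 + 1600 + 121)/86² = 2394/7396
Gini = 1 - Σpᵢ² = 1 - 2394/7396 = 0.6763

0.6763


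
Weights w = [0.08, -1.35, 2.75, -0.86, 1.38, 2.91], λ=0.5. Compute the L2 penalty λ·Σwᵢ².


‖w‖₂² = (0.08)² + (-1.35)² + (2.75)² + (-0.86)² + (1.38)² + (2.91)²
     = 0.0064 + 1.8225 + 7.5625 + 0.7396 + 1.9044 + 8.4681
     = 20.5035
λ·‖w‖₂² = 0.5·20.5035 = 10.25175

10.25175


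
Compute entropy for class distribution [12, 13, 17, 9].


Probabilities: [12/51, 13/51, 17/51, 9/51] ≈ [0.2353, 0.2549, 0.3333, 0.1765]
H = -((12/51)·log₂(12/51) + (13/51)·log₂(13/51) + (17/51)·log₂(17/51) + (9/51)·log₂(9/51))
  = 1.9638 bits

1.9638 bits


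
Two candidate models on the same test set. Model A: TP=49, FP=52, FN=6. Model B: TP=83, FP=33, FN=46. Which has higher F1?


Model A: P=49/101=0.4851, R=49/55=0.8909, F1=2PR/(P+R)=2TP/(2TP+FP+FN)=98/156=0.6282
Model B: P=83/116=0.7155, R=83/129=0.6434, F1=2PR/(P+R)=2TP/(2TP+FP+FN)=166/245=0.6776
0.6282 < 0.6776 → Model B

Model B


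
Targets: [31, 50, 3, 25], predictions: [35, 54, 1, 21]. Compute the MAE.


Absolute errors: |31-35|=4, |50-54|=4, |3-1|=2, |25-21|=4
Sum = 14
MAE = 14/4 = 7/2

7/2


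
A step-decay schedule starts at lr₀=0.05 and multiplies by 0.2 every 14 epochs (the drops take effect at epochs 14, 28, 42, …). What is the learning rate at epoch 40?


n_drops = ⌊40/14⌋ = 2
lr = 0.05·0.2^2 = 0.05·0.04 = 0.002

0.002


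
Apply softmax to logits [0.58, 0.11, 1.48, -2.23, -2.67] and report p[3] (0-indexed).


Exponentials: e^0.58=1.786, e^0.11=1.1163, e^1.48=4.3929, e^-2.23=0.1075, e^-2.67=0.0693
Sum = 7.472
Softmax = [0.239, 0.1494, 0.5879, 0.0144, 0.0093]
p[3] = 0.1075/7.472 = 0.0144

0.0144


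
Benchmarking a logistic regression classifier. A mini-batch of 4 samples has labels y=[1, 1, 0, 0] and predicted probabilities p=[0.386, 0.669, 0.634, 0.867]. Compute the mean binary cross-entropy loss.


L[0] = -ln(0.386) = 0.9519
L[1] = -ln(0.669) = 0.402
L[2] = -ln(1-0.634) = -ln(0.366) = 1.0051
L[3] = -ln(1-0.867) = -ln(0.133) = 2.0174
mean = (0.9519 + 0.402 + 1.0051 + 2.0174)/4 = 1.0941

1.0941


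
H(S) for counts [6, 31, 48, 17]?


Probabilities: [6/102, 31/102, 48/102, 17/102] ≈ [0.0588, 0.3039, 0.4706, 0.1667]
H = -((6/102)·log₂(6/102) + (31/102)·log₂(31/102) + (48/102)·log₂(48/102) + (17/102)·log₂(17/102))
  = 1.7052 bits

1.7052 bits


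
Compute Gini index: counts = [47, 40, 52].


Probabilities: [47/139, 40/139, 52/139] ≈ [0.3381, 0.2878, 0.3741]
Σpᵢ² = (2209 + 1600 + 2704)/139² = 6513/19321
Gini = 1 - Σpᵢ² = 1 - 6513/19321 = 0.6629

0.6629


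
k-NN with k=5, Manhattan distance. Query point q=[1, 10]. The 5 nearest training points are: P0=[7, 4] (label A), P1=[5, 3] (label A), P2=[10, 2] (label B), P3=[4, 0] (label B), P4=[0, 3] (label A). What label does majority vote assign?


d(q,P0) = 12  (label A)
d(q,P1) = 11  (label A)
d(q,P2) = 17  (label B)
d(q,P3) = 13  (label B)
d(q,P4) = 8  (label A)
Votes: A=3, B=2
Majority → A

A


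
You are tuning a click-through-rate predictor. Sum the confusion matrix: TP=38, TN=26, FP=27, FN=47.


Total = TP + TN + FP + FN
= 38 + 26 + 27 + 47
= 138
(Predicted positive: 65, predicted negative: 73)

138


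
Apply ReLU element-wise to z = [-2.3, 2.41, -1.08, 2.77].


ReLU(-2.3) = max(0, -2.3) = 0.0
ReLU(2.41) = max(0, 2.41) = 2.41
ReLU(-1.08) = max(0, -1.08) = 0.0
ReLU(2.77) = max(0, 2.77) = 2.77
result = [0.0, 2.41, 0.0, 2.77]

[0.0, 2.41, 0.0, 2.77]


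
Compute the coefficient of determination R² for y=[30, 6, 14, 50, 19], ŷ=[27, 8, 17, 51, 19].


ȳ = 23.8
SS_res = Σ(y-ŷ)² = 23
SS_tot = Σ(y-ȳ)² = 1160.8
R² = 1 - SS_res/SS_tot = 1 - 0.0198 = 0.9802

0.9802


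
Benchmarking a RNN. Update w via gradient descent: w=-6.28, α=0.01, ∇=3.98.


w_new = w - α·∇
= -6.28 - 0.01·3.98
= -6.28 - 0.0398
= -6.3198

-6.3198


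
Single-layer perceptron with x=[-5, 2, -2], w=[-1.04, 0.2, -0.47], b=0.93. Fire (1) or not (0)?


z = (-5)·(-1.04) + (2)·(0.2) + (-2)·(-0.47) + 0.93
  = 7.47
step(z) = 1 (z≥0)

1


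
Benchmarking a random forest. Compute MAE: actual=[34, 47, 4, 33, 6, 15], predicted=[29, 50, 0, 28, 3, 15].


Absolute errors: |34-29|=5, |47-50|=3, |4-0|=4, |33-28|=5, |6-3|=3, |15-15|=0
Sum = 20
MAE = 20/6 = 10/3

10/3


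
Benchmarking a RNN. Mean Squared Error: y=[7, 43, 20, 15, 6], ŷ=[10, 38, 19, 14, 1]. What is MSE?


Squared errors: (7-10)²=9, (43-38)²=25, (20-19)²=1, (15-14)²=1, (6-1)²=25
Sum = 61
MSE = 61/5 = 61/5

61/5


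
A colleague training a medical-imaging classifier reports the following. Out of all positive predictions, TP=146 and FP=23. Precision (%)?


Precision = TP/(TP+FP)
= 146/(146+23)
= 146/169 = 86.39%

86.39%


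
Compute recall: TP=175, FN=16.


Recall = TP/(TP+FN)
= 175/(175+16)
= 175/191 = 91.62%

91.62%


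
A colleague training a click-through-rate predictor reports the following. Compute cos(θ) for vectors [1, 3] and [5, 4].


A·B = 1·5 + 3·4 = 17
‖A‖ = √10 = 3.1623, ‖B‖ = √41 = 6.4031
cos = 17/(√10·√41) = 17/√410 = 0.8396

0.8396


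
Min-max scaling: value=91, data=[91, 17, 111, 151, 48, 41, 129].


min=17, max=151
(91-17)/(151-17) = 74/134 = 0.5522

0.5522


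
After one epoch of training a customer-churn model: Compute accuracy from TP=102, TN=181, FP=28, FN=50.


Accuracy = (TP+TN)/(TP+TN+FP+FN)
= (102+181)/(361)
= 283/361 = 78.39%

78.39%


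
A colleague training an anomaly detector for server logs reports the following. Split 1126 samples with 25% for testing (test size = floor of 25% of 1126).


Test = ⌊1126·25/100⌋ = 281
Train = 1126 - 281 = 845

Train: 845, Test: 281


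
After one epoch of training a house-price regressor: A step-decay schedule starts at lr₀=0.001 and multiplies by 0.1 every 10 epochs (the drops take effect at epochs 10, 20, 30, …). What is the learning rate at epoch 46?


n_drops = ⌊46/10⌋ = 4
lr = 0.001·0.1^4 = 0.001·0.0001 = 0.0000001

0.0000001


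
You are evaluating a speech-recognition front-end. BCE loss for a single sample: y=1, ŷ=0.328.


BCE = -[y·ln(p) + (1-y)·ln(1-p)]
= -1·ln(0.328) - 0
= -ln(0.328) = 1.1147

1.1147


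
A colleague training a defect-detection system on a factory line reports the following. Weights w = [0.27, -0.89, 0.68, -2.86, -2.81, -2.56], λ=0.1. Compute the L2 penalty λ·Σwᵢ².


‖w‖₂² = (0.27)² + (-0.89)² + (0.68)² + (-2.86)² + (-2.81)² + (-2.56)²
     = 0.0729 + 0.7921 + 0.4624 + 8.1796 + 7.8961 + 6.5536
     = 23.9567
λ·‖w‖₂² = 0.1·23.9567 = 2.39567

2.39567


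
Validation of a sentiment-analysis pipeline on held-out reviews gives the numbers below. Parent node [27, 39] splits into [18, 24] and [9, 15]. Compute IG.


Parent = [27, 39], H_parent = 0.976
H_left = 0.9852 (n=42), H_right = 0.9544 (n=24)
H_children = (42/66)·0.9852 + (24/66)·0.9544 = 0.974
IG = 0.976 - 0.974 = 0.002

0.002
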